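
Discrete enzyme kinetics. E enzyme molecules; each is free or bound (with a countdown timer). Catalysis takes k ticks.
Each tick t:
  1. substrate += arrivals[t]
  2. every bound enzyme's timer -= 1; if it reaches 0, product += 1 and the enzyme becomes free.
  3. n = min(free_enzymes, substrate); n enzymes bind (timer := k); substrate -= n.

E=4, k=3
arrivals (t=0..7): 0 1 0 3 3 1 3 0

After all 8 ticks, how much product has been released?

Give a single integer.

Answer: 5

Derivation:
t=0: arr=0 -> substrate=0 bound=0 product=0
t=1: arr=1 -> substrate=0 bound=1 product=0
t=2: arr=0 -> substrate=0 bound=1 product=0
t=3: arr=3 -> substrate=0 bound=4 product=0
t=4: arr=3 -> substrate=2 bound=4 product=1
t=5: arr=1 -> substrate=3 bound=4 product=1
t=6: arr=3 -> substrate=3 bound=4 product=4
t=7: arr=0 -> substrate=2 bound=4 product=5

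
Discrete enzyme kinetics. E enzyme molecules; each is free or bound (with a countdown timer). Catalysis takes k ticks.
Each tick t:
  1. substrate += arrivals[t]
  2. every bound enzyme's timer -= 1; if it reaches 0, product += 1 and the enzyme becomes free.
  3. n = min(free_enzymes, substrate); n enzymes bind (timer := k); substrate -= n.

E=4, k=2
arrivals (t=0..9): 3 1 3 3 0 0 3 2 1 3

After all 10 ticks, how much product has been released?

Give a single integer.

Answer: 14

Derivation:
t=0: arr=3 -> substrate=0 bound=3 product=0
t=1: arr=1 -> substrate=0 bound=4 product=0
t=2: arr=3 -> substrate=0 bound=4 product=3
t=3: arr=3 -> substrate=2 bound=4 product=4
t=4: arr=0 -> substrate=0 bound=3 product=7
t=5: arr=0 -> substrate=0 bound=2 product=8
t=6: arr=3 -> substrate=0 bound=3 product=10
t=7: arr=2 -> substrate=1 bound=4 product=10
t=8: arr=1 -> substrate=0 bound=3 product=13
t=9: arr=3 -> substrate=1 bound=4 product=14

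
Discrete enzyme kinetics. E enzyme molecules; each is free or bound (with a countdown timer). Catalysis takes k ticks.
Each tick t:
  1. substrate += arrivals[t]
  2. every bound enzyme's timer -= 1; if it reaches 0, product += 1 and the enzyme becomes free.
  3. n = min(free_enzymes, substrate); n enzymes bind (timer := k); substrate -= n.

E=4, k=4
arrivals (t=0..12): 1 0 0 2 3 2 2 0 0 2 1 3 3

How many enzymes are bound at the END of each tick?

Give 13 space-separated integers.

Answer: 1 1 1 3 4 4 4 4 4 4 4 4 4

Derivation:
t=0: arr=1 -> substrate=0 bound=1 product=0
t=1: arr=0 -> substrate=0 bound=1 product=0
t=2: arr=0 -> substrate=0 bound=1 product=0
t=3: arr=2 -> substrate=0 bound=3 product=0
t=4: arr=3 -> substrate=1 bound=4 product=1
t=5: arr=2 -> substrate=3 bound=4 product=1
t=6: arr=2 -> substrate=5 bound=4 product=1
t=7: arr=0 -> substrate=3 bound=4 product=3
t=8: arr=0 -> substrate=1 bound=4 product=5
t=9: arr=2 -> substrate=3 bound=4 product=5
t=10: arr=1 -> substrate=4 bound=4 product=5
t=11: arr=3 -> substrate=5 bound=4 product=7
t=12: arr=3 -> substrate=6 bound=4 product=9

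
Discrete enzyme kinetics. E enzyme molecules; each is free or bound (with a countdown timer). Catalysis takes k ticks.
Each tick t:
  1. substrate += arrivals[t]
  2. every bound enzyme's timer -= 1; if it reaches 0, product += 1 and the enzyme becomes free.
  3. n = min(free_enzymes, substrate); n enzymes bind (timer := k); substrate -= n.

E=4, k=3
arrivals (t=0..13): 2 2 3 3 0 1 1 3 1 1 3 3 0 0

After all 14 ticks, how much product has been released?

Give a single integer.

t=0: arr=2 -> substrate=0 bound=2 product=0
t=1: arr=2 -> substrate=0 bound=4 product=0
t=2: arr=3 -> substrate=3 bound=4 product=0
t=3: arr=3 -> substrate=4 bound=4 product=2
t=4: arr=0 -> substrate=2 bound=4 product=4
t=5: arr=1 -> substrate=3 bound=4 product=4
t=6: arr=1 -> substrate=2 bound=4 product=6
t=7: arr=3 -> substrate=3 bound=4 product=8
t=8: arr=1 -> substrate=4 bound=4 product=8
t=9: arr=1 -> substrate=3 bound=4 product=10
t=10: arr=3 -> substrate=4 bound=4 product=12
t=11: arr=3 -> substrate=7 bound=4 product=12
t=12: arr=0 -> substrate=5 bound=4 product=14
t=13: arr=0 -> substrate=3 bound=4 product=16

Answer: 16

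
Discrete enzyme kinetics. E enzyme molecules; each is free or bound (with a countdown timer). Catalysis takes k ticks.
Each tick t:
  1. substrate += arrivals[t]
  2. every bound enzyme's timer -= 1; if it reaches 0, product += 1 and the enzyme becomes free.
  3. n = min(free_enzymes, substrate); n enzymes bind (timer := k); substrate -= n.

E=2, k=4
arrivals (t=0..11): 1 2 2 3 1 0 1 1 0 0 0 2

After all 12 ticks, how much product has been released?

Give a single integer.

t=0: arr=1 -> substrate=0 bound=1 product=0
t=1: arr=2 -> substrate=1 bound=2 product=0
t=2: arr=2 -> substrate=3 bound=2 product=0
t=3: arr=3 -> substrate=6 bound=2 product=0
t=4: arr=1 -> substrate=6 bound=2 product=1
t=5: arr=0 -> substrate=5 bound=2 product=2
t=6: arr=1 -> substrate=6 bound=2 product=2
t=7: arr=1 -> substrate=7 bound=2 product=2
t=8: arr=0 -> substrate=6 bound=2 product=3
t=9: arr=0 -> substrate=5 bound=2 product=4
t=10: arr=0 -> substrate=5 bound=2 product=4
t=11: arr=2 -> substrate=7 bound=2 product=4

Answer: 4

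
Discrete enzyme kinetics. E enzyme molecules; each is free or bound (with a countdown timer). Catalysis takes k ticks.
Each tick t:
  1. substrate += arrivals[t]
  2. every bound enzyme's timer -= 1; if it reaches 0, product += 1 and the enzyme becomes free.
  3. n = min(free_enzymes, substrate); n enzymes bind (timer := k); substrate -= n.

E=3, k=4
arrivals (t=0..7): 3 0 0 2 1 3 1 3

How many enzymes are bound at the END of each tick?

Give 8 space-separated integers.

Answer: 3 3 3 3 3 3 3 3

Derivation:
t=0: arr=3 -> substrate=0 bound=3 product=0
t=1: arr=0 -> substrate=0 bound=3 product=0
t=2: arr=0 -> substrate=0 bound=3 product=0
t=3: arr=2 -> substrate=2 bound=3 product=0
t=4: arr=1 -> substrate=0 bound=3 product=3
t=5: arr=3 -> substrate=3 bound=3 product=3
t=6: arr=1 -> substrate=4 bound=3 product=3
t=7: arr=3 -> substrate=7 bound=3 product=3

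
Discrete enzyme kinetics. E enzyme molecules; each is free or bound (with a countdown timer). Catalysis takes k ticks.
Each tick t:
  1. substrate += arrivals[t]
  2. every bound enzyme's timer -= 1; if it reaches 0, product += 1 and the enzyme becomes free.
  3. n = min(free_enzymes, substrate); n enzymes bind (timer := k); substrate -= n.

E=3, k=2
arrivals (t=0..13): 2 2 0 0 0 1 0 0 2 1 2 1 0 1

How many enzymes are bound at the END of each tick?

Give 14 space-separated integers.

Answer: 2 3 2 1 0 1 1 0 2 3 3 3 1 1

Derivation:
t=0: arr=2 -> substrate=0 bound=2 product=0
t=1: arr=2 -> substrate=1 bound=3 product=0
t=2: arr=0 -> substrate=0 bound=2 product=2
t=3: arr=0 -> substrate=0 bound=1 product=3
t=4: arr=0 -> substrate=0 bound=0 product=4
t=5: arr=1 -> substrate=0 bound=1 product=4
t=6: arr=0 -> substrate=0 bound=1 product=4
t=7: arr=0 -> substrate=0 bound=0 product=5
t=8: arr=2 -> substrate=0 bound=2 product=5
t=9: arr=1 -> substrate=0 bound=3 product=5
t=10: arr=2 -> substrate=0 bound=3 product=7
t=11: arr=1 -> substrate=0 bound=3 product=8
t=12: arr=0 -> substrate=0 bound=1 product=10
t=13: arr=1 -> substrate=0 bound=1 product=11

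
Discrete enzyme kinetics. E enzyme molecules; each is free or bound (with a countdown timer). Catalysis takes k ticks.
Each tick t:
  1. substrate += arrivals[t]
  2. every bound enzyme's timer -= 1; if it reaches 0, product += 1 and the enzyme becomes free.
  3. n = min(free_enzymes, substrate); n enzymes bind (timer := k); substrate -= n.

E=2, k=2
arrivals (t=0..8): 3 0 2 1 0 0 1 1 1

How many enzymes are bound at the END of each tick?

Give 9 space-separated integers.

t=0: arr=3 -> substrate=1 bound=2 product=0
t=1: arr=0 -> substrate=1 bound=2 product=0
t=2: arr=2 -> substrate=1 bound=2 product=2
t=3: arr=1 -> substrate=2 bound=2 product=2
t=4: arr=0 -> substrate=0 bound=2 product=4
t=5: arr=0 -> substrate=0 bound=2 product=4
t=6: arr=1 -> substrate=0 bound=1 product=6
t=7: arr=1 -> substrate=0 bound=2 product=6
t=8: arr=1 -> substrate=0 bound=2 product=7

Answer: 2 2 2 2 2 2 1 2 2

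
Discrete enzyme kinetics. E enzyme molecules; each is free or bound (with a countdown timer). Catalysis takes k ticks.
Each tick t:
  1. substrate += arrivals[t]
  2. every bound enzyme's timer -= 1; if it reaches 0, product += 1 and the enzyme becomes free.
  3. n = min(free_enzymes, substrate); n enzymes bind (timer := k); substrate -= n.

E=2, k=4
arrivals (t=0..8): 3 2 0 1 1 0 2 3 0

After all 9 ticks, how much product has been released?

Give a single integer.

t=0: arr=3 -> substrate=1 bound=2 product=0
t=1: arr=2 -> substrate=3 bound=2 product=0
t=2: arr=0 -> substrate=3 bound=2 product=0
t=3: arr=1 -> substrate=4 bound=2 product=0
t=4: arr=1 -> substrate=3 bound=2 product=2
t=5: arr=0 -> substrate=3 bound=2 product=2
t=6: arr=2 -> substrate=5 bound=2 product=2
t=7: arr=3 -> substrate=8 bound=2 product=2
t=8: arr=0 -> substrate=6 bound=2 product=4

Answer: 4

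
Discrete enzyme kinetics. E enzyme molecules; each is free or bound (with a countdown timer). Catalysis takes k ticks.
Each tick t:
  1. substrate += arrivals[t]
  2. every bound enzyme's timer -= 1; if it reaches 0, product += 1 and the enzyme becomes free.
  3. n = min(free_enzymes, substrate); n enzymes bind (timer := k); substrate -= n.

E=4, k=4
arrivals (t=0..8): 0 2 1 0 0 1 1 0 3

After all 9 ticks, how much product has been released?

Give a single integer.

Answer: 3

Derivation:
t=0: arr=0 -> substrate=0 bound=0 product=0
t=1: arr=2 -> substrate=0 bound=2 product=0
t=2: arr=1 -> substrate=0 bound=3 product=0
t=3: arr=0 -> substrate=0 bound=3 product=0
t=4: arr=0 -> substrate=0 bound=3 product=0
t=5: arr=1 -> substrate=0 bound=2 product=2
t=6: arr=1 -> substrate=0 bound=2 product=3
t=7: arr=0 -> substrate=0 bound=2 product=3
t=8: arr=3 -> substrate=1 bound=4 product=3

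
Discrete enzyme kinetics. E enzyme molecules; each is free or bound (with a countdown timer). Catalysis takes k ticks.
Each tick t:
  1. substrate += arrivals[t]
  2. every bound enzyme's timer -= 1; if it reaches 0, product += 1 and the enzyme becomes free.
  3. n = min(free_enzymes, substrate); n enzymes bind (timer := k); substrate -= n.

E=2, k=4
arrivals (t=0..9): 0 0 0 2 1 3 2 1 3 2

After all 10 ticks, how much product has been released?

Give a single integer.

Answer: 2

Derivation:
t=0: arr=0 -> substrate=0 bound=0 product=0
t=1: arr=0 -> substrate=0 bound=0 product=0
t=2: arr=0 -> substrate=0 bound=0 product=0
t=3: arr=2 -> substrate=0 bound=2 product=0
t=4: arr=1 -> substrate=1 bound=2 product=0
t=5: arr=3 -> substrate=4 bound=2 product=0
t=6: arr=2 -> substrate=6 bound=2 product=0
t=7: arr=1 -> substrate=5 bound=2 product=2
t=8: arr=3 -> substrate=8 bound=2 product=2
t=9: arr=2 -> substrate=10 bound=2 product=2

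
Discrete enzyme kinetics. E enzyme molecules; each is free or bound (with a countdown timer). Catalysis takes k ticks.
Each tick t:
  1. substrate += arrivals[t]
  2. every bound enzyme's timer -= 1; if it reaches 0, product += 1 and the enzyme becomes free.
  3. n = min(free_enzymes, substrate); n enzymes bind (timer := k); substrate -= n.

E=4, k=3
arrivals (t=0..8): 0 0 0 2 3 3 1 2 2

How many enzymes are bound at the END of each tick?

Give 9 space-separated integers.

t=0: arr=0 -> substrate=0 bound=0 product=0
t=1: arr=0 -> substrate=0 bound=0 product=0
t=2: arr=0 -> substrate=0 bound=0 product=0
t=3: arr=2 -> substrate=0 bound=2 product=0
t=4: arr=3 -> substrate=1 bound=4 product=0
t=5: arr=3 -> substrate=4 bound=4 product=0
t=6: arr=1 -> substrate=3 bound=4 product=2
t=7: arr=2 -> substrate=3 bound=4 product=4
t=8: arr=2 -> substrate=5 bound=4 product=4

Answer: 0 0 0 2 4 4 4 4 4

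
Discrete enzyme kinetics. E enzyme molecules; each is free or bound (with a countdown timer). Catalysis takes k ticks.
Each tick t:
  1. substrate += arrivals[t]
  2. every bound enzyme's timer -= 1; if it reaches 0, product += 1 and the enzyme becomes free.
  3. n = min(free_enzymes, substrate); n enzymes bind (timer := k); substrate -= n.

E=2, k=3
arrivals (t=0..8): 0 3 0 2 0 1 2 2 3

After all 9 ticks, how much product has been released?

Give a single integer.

t=0: arr=0 -> substrate=0 bound=0 product=0
t=1: arr=3 -> substrate=1 bound=2 product=0
t=2: arr=0 -> substrate=1 bound=2 product=0
t=3: arr=2 -> substrate=3 bound=2 product=0
t=4: arr=0 -> substrate=1 bound=2 product=2
t=5: arr=1 -> substrate=2 bound=2 product=2
t=6: arr=2 -> substrate=4 bound=2 product=2
t=7: arr=2 -> substrate=4 bound=2 product=4
t=8: arr=3 -> substrate=7 bound=2 product=4

Answer: 4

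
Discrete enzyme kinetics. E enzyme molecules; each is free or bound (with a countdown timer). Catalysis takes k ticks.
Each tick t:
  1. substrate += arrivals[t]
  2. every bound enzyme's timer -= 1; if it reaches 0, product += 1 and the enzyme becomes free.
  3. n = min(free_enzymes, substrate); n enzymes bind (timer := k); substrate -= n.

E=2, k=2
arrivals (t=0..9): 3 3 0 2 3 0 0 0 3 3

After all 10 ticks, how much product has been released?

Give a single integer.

t=0: arr=3 -> substrate=1 bound=2 product=0
t=1: arr=3 -> substrate=4 bound=2 product=0
t=2: arr=0 -> substrate=2 bound=2 product=2
t=3: arr=2 -> substrate=4 bound=2 product=2
t=4: arr=3 -> substrate=5 bound=2 product=4
t=5: arr=0 -> substrate=5 bound=2 product=4
t=6: arr=0 -> substrate=3 bound=2 product=6
t=7: arr=0 -> substrate=3 bound=2 product=6
t=8: arr=3 -> substrate=4 bound=2 product=8
t=9: arr=3 -> substrate=7 bound=2 product=8

Answer: 8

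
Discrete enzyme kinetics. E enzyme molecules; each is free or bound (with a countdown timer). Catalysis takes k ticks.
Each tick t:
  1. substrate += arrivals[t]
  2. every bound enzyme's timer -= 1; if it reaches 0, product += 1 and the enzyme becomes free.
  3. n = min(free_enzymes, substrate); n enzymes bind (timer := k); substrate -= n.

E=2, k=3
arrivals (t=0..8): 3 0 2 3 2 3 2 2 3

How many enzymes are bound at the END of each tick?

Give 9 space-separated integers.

Answer: 2 2 2 2 2 2 2 2 2

Derivation:
t=0: arr=3 -> substrate=1 bound=2 product=0
t=1: arr=0 -> substrate=1 bound=2 product=0
t=2: arr=2 -> substrate=3 bound=2 product=0
t=3: arr=3 -> substrate=4 bound=2 product=2
t=4: arr=2 -> substrate=6 bound=2 product=2
t=5: arr=3 -> substrate=9 bound=2 product=2
t=6: arr=2 -> substrate=9 bound=2 product=4
t=7: arr=2 -> substrate=11 bound=2 product=4
t=8: arr=3 -> substrate=14 bound=2 product=4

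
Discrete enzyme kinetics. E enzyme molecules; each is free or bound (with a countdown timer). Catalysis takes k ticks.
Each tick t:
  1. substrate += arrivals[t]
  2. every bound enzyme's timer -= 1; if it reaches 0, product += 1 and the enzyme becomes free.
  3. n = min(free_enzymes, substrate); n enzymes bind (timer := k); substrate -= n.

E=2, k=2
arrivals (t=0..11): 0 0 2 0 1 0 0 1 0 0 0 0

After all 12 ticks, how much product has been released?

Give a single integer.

Answer: 4

Derivation:
t=0: arr=0 -> substrate=0 bound=0 product=0
t=1: arr=0 -> substrate=0 bound=0 product=0
t=2: arr=2 -> substrate=0 bound=2 product=0
t=3: arr=0 -> substrate=0 bound=2 product=0
t=4: arr=1 -> substrate=0 bound=1 product=2
t=5: arr=0 -> substrate=0 bound=1 product=2
t=6: arr=0 -> substrate=0 bound=0 product=3
t=7: arr=1 -> substrate=0 bound=1 product=3
t=8: arr=0 -> substrate=0 bound=1 product=3
t=9: arr=0 -> substrate=0 bound=0 product=4
t=10: arr=0 -> substrate=0 bound=0 product=4
t=11: arr=0 -> substrate=0 bound=0 product=4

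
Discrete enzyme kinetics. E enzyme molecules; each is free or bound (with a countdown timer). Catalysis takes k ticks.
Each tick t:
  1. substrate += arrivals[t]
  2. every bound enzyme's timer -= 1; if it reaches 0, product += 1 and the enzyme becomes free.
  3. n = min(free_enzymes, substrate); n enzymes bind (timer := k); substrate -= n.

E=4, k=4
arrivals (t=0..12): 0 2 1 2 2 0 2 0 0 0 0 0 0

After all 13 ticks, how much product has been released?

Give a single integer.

Answer: 8

Derivation:
t=0: arr=0 -> substrate=0 bound=0 product=0
t=1: arr=2 -> substrate=0 bound=2 product=0
t=2: arr=1 -> substrate=0 bound=3 product=0
t=3: arr=2 -> substrate=1 bound=4 product=0
t=4: arr=2 -> substrate=3 bound=4 product=0
t=5: arr=0 -> substrate=1 bound=4 product=2
t=6: arr=2 -> substrate=2 bound=4 product=3
t=7: arr=0 -> substrate=1 bound=4 product=4
t=8: arr=0 -> substrate=1 bound=4 product=4
t=9: arr=0 -> substrate=0 bound=3 product=6
t=10: arr=0 -> substrate=0 bound=2 product=7
t=11: arr=0 -> substrate=0 bound=1 product=8
t=12: arr=0 -> substrate=0 bound=1 product=8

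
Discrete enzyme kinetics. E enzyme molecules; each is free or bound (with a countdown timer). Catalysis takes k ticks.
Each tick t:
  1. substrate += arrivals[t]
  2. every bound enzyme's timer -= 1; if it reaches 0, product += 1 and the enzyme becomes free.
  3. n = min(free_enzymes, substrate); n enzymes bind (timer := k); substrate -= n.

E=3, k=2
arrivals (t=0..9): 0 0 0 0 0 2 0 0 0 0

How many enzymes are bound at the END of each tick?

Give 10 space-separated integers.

Answer: 0 0 0 0 0 2 2 0 0 0

Derivation:
t=0: arr=0 -> substrate=0 bound=0 product=0
t=1: arr=0 -> substrate=0 bound=0 product=0
t=2: arr=0 -> substrate=0 bound=0 product=0
t=3: arr=0 -> substrate=0 bound=0 product=0
t=4: arr=0 -> substrate=0 bound=0 product=0
t=5: arr=2 -> substrate=0 bound=2 product=0
t=6: arr=0 -> substrate=0 bound=2 product=0
t=7: arr=0 -> substrate=0 bound=0 product=2
t=8: arr=0 -> substrate=0 bound=0 product=2
t=9: arr=0 -> substrate=0 bound=0 product=2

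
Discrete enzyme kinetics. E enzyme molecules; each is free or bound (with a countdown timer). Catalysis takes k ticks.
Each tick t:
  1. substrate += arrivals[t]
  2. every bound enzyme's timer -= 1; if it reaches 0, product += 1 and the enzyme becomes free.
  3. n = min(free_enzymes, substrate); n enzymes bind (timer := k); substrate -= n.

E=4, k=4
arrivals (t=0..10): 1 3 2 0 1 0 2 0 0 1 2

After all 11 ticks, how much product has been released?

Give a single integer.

t=0: arr=1 -> substrate=0 bound=1 product=0
t=1: arr=3 -> substrate=0 bound=4 product=0
t=2: arr=2 -> substrate=2 bound=4 product=0
t=3: arr=0 -> substrate=2 bound=4 product=0
t=4: arr=1 -> substrate=2 bound=4 product=1
t=5: arr=0 -> substrate=0 bound=3 product=4
t=6: arr=2 -> substrate=1 bound=4 product=4
t=7: arr=0 -> substrate=1 bound=4 product=4
t=8: arr=0 -> substrate=0 bound=4 product=5
t=9: arr=1 -> substrate=0 bound=3 product=7
t=10: arr=2 -> substrate=0 bound=4 product=8

Answer: 8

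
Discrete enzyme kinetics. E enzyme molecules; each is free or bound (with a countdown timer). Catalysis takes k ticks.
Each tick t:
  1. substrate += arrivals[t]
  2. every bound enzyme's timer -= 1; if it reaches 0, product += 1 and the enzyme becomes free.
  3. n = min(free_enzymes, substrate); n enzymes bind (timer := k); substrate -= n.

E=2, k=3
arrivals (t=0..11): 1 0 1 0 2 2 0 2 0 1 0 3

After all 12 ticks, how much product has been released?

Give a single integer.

Answer: 6

Derivation:
t=0: arr=1 -> substrate=0 bound=1 product=0
t=1: arr=0 -> substrate=0 bound=1 product=0
t=2: arr=1 -> substrate=0 bound=2 product=0
t=3: arr=0 -> substrate=0 bound=1 product=1
t=4: arr=2 -> substrate=1 bound=2 product=1
t=5: arr=2 -> substrate=2 bound=2 product=2
t=6: arr=0 -> substrate=2 bound=2 product=2
t=7: arr=2 -> substrate=3 bound=2 product=3
t=8: arr=0 -> substrate=2 bound=2 product=4
t=9: arr=1 -> substrate=3 bound=2 product=4
t=10: arr=0 -> substrate=2 bound=2 product=5
t=11: arr=3 -> substrate=4 bound=2 product=6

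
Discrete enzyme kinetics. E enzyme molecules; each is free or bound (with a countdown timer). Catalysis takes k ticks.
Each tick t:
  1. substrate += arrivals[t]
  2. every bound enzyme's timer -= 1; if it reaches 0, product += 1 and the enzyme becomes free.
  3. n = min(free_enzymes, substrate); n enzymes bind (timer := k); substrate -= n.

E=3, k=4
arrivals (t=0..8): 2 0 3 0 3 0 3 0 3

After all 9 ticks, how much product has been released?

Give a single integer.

Answer: 5

Derivation:
t=0: arr=2 -> substrate=0 bound=2 product=0
t=1: arr=0 -> substrate=0 bound=2 product=0
t=2: arr=3 -> substrate=2 bound=3 product=0
t=3: arr=0 -> substrate=2 bound=3 product=0
t=4: arr=3 -> substrate=3 bound=3 product=2
t=5: arr=0 -> substrate=3 bound=3 product=2
t=6: arr=3 -> substrate=5 bound=3 product=3
t=7: arr=0 -> substrate=5 bound=3 product=3
t=8: arr=3 -> substrate=6 bound=3 product=5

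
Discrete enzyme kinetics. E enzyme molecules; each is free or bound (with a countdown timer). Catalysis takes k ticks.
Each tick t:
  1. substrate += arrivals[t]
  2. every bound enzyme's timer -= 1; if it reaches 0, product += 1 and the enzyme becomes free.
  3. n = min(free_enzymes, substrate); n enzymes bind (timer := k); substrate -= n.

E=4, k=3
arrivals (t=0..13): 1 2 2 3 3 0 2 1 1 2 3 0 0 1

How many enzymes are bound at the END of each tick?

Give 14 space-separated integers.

t=0: arr=1 -> substrate=0 bound=1 product=0
t=1: arr=2 -> substrate=0 bound=3 product=0
t=2: arr=2 -> substrate=1 bound=4 product=0
t=3: arr=3 -> substrate=3 bound=4 product=1
t=4: arr=3 -> substrate=4 bound=4 product=3
t=5: arr=0 -> substrate=3 bound=4 product=4
t=6: arr=2 -> substrate=4 bound=4 product=5
t=7: arr=1 -> substrate=3 bound=4 product=7
t=8: arr=1 -> substrate=3 bound=4 product=8
t=9: arr=2 -> substrate=4 bound=4 product=9
t=10: arr=3 -> substrate=5 bound=4 product=11
t=11: arr=0 -> substrate=4 bound=4 product=12
t=12: arr=0 -> substrate=3 bound=4 product=13
t=13: arr=1 -> substrate=2 bound=4 product=15

Answer: 1 3 4 4 4 4 4 4 4 4 4 4 4 4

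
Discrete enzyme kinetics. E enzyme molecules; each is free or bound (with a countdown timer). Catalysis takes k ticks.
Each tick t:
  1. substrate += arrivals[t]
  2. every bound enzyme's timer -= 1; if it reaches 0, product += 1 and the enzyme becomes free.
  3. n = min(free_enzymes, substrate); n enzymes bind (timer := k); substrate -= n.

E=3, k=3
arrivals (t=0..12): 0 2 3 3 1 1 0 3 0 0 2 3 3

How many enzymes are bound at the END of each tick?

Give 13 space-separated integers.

t=0: arr=0 -> substrate=0 bound=0 product=0
t=1: arr=2 -> substrate=0 bound=2 product=0
t=2: arr=3 -> substrate=2 bound=3 product=0
t=3: arr=3 -> substrate=5 bound=3 product=0
t=4: arr=1 -> substrate=4 bound=3 product=2
t=5: arr=1 -> substrate=4 bound=3 product=3
t=6: arr=0 -> substrate=4 bound=3 product=3
t=7: arr=3 -> substrate=5 bound=3 product=5
t=8: arr=0 -> substrate=4 bound=3 product=6
t=9: arr=0 -> substrate=4 bound=3 product=6
t=10: arr=2 -> substrate=4 bound=3 product=8
t=11: arr=3 -> substrate=6 bound=3 product=9
t=12: arr=3 -> substrate=9 bound=3 product=9

Answer: 0 2 3 3 3 3 3 3 3 3 3 3 3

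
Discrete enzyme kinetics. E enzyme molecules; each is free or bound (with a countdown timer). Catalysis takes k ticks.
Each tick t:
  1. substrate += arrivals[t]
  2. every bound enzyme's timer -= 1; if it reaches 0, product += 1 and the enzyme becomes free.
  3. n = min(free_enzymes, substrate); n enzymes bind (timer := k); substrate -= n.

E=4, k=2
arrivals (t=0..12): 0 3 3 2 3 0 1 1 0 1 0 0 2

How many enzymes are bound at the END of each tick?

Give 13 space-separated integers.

t=0: arr=0 -> substrate=0 bound=0 product=0
t=1: arr=3 -> substrate=0 bound=3 product=0
t=2: arr=3 -> substrate=2 bound=4 product=0
t=3: arr=2 -> substrate=1 bound=4 product=3
t=4: arr=3 -> substrate=3 bound=4 product=4
t=5: arr=0 -> substrate=0 bound=4 product=7
t=6: arr=1 -> substrate=0 bound=4 product=8
t=7: arr=1 -> substrate=0 bound=2 product=11
t=8: arr=0 -> substrate=0 bound=1 product=12
t=9: arr=1 -> substrate=0 bound=1 product=13
t=10: arr=0 -> substrate=0 bound=1 product=13
t=11: arr=0 -> substrate=0 bound=0 product=14
t=12: arr=2 -> substrate=0 bound=2 product=14

Answer: 0 3 4 4 4 4 4 2 1 1 1 0 2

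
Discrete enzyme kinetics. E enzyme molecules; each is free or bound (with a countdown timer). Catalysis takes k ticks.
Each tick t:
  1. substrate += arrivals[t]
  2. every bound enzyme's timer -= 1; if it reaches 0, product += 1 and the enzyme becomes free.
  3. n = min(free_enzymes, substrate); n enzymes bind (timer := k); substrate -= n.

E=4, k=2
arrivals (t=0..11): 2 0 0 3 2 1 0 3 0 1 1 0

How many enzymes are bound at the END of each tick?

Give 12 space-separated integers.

Answer: 2 2 0 3 4 3 2 3 3 1 2 1

Derivation:
t=0: arr=2 -> substrate=0 bound=2 product=0
t=1: arr=0 -> substrate=0 bound=2 product=0
t=2: arr=0 -> substrate=0 bound=0 product=2
t=3: arr=3 -> substrate=0 bound=3 product=2
t=4: arr=2 -> substrate=1 bound=4 product=2
t=5: arr=1 -> substrate=0 bound=3 product=5
t=6: arr=0 -> substrate=0 bound=2 product=6
t=7: arr=3 -> substrate=0 bound=3 product=8
t=8: arr=0 -> substrate=0 bound=3 product=8
t=9: arr=1 -> substrate=0 bound=1 product=11
t=10: arr=1 -> substrate=0 bound=2 product=11
t=11: arr=0 -> substrate=0 bound=1 product=12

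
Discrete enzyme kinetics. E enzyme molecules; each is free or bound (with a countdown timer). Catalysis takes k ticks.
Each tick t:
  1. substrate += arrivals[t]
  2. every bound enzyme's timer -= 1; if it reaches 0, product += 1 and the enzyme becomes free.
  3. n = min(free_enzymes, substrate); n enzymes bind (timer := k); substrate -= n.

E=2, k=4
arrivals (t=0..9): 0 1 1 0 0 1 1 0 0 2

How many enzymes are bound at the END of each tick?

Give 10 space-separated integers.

Answer: 0 1 2 2 2 2 2 2 2 2

Derivation:
t=0: arr=0 -> substrate=0 bound=0 product=0
t=1: arr=1 -> substrate=0 bound=1 product=0
t=2: arr=1 -> substrate=0 bound=2 product=0
t=3: arr=0 -> substrate=0 bound=2 product=0
t=4: arr=0 -> substrate=0 bound=2 product=0
t=5: arr=1 -> substrate=0 bound=2 product=1
t=6: arr=1 -> substrate=0 bound=2 product=2
t=7: arr=0 -> substrate=0 bound=2 product=2
t=8: arr=0 -> substrate=0 bound=2 product=2
t=9: arr=2 -> substrate=1 bound=2 product=3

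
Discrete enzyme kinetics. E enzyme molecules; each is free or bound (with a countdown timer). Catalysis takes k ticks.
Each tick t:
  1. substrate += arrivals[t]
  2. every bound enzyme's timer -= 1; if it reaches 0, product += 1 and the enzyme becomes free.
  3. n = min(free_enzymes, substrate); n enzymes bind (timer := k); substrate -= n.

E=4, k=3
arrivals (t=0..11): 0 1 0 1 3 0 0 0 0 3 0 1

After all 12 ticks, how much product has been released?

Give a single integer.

Answer: 5

Derivation:
t=0: arr=0 -> substrate=0 bound=0 product=0
t=1: arr=1 -> substrate=0 bound=1 product=0
t=2: arr=0 -> substrate=0 bound=1 product=0
t=3: arr=1 -> substrate=0 bound=2 product=0
t=4: arr=3 -> substrate=0 bound=4 product=1
t=5: arr=0 -> substrate=0 bound=4 product=1
t=6: arr=0 -> substrate=0 bound=3 product=2
t=7: arr=0 -> substrate=0 bound=0 product=5
t=8: arr=0 -> substrate=0 bound=0 product=5
t=9: arr=3 -> substrate=0 bound=3 product=5
t=10: arr=0 -> substrate=0 bound=3 product=5
t=11: arr=1 -> substrate=0 bound=4 product=5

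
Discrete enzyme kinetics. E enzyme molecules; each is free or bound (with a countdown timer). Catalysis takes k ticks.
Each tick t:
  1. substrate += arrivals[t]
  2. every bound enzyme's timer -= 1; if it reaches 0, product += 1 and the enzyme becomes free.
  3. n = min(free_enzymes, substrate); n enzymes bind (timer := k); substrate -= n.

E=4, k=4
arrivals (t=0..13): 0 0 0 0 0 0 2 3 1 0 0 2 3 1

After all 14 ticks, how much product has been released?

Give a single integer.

Answer: 4

Derivation:
t=0: arr=0 -> substrate=0 bound=0 product=0
t=1: arr=0 -> substrate=0 bound=0 product=0
t=2: arr=0 -> substrate=0 bound=0 product=0
t=3: arr=0 -> substrate=0 bound=0 product=0
t=4: arr=0 -> substrate=0 bound=0 product=0
t=5: arr=0 -> substrate=0 bound=0 product=0
t=6: arr=2 -> substrate=0 bound=2 product=0
t=7: arr=3 -> substrate=1 bound=4 product=0
t=8: arr=1 -> substrate=2 bound=4 product=0
t=9: arr=0 -> substrate=2 bound=4 product=0
t=10: arr=0 -> substrate=0 bound=4 product=2
t=11: arr=2 -> substrate=0 bound=4 product=4
t=12: arr=3 -> substrate=3 bound=4 product=4
t=13: arr=1 -> substrate=4 bound=4 product=4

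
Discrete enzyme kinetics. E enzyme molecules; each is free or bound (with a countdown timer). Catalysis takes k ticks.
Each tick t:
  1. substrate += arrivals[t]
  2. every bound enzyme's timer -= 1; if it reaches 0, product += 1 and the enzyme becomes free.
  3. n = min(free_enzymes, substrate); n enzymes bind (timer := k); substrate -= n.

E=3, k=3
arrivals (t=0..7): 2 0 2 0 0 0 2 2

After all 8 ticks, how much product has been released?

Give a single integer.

Answer: 4

Derivation:
t=0: arr=2 -> substrate=0 bound=2 product=0
t=1: arr=0 -> substrate=0 bound=2 product=0
t=2: arr=2 -> substrate=1 bound=3 product=0
t=3: arr=0 -> substrate=0 bound=2 product=2
t=4: arr=0 -> substrate=0 bound=2 product=2
t=5: arr=0 -> substrate=0 bound=1 product=3
t=6: arr=2 -> substrate=0 bound=2 product=4
t=7: arr=2 -> substrate=1 bound=3 product=4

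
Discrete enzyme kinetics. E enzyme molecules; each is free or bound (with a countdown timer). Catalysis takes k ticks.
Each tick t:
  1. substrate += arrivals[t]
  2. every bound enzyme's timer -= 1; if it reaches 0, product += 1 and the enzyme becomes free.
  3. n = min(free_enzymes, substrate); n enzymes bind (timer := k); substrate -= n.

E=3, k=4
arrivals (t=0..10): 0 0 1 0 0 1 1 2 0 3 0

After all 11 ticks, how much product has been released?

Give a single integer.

Answer: 3

Derivation:
t=0: arr=0 -> substrate=0 bound=0 product=0
t=1: arr=0 -> substrate=0 bound=0 product=0
t=2: arr=1 -> substrate=0 bound=1 product=0
t=3: arr=0 -> substrate=0 bound=1 product=0
t=4: arr=0 -> substrate=0 bound=1 product=0
t=5: arr=1 -> substrate=0 bound=2 product=0
t=6: arr=1 -> substrate=0 bound=2 product=1
t=7: arr=2 -> substrate=1 bound=3 product=1
t=8: arr=0 -> substrate=1 bound=3 product=1
t=9: arr=3 -> substrate=3 bound=3 product=2
t=10: arr=0 -> substrate=2 bound=3 product=3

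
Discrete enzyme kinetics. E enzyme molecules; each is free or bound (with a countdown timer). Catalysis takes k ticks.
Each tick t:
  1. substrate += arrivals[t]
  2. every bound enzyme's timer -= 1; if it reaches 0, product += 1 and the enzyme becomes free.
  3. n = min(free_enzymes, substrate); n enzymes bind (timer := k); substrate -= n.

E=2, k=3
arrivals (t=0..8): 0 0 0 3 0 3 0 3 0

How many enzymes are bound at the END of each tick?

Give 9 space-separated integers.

Answer: 0 0 0 2 2 2 2 2 2

Derivation:
t=0: arr=0 -> substrate=0 bound=0 product=0
t=1: arr=0 -> substrate=0 bound=0 product=0
t=2: arr=0 -> substrate=0 bound=0 product=0
t=3: arr=3 -> substrate=1 bound=2 product=0
t=4: arr=0 -> substrate=1 bound=2 product=0
t=5: arr=3 -> substrate=4 bound=2 product=0
t=6: arr=0 -> substrate=2 bound=2 product=2
t=7: arr=3 -> substrate=5 bound=2 product=2
t=8: arr=0 -> substrate=5 bound=2 product=2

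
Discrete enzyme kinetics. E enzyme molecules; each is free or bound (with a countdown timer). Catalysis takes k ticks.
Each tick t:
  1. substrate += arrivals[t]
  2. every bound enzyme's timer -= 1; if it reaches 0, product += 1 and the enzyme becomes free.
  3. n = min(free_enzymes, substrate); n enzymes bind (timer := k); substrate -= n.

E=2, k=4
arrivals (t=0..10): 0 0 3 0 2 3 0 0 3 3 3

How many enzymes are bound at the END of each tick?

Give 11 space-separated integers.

t=0: arr=0 -> substrate=0 bound=0 product=0
t=1: arr=0 -> substrate=0 bound=0 product=0
t=2: arr=3 -> substrate=1 bound=2 product=0
t=3: arr=0 -> substrate=1 bound=2 product=0
t=4: arr=2 -> substrate=3 bound=2 product=0
t=5: arr=3 -> substrate=6 bound=2 product=0
t=6: arr=0 -> substrate=4 bound=2 product=2
t=7: arr=0 -> substrate=4 bound=2 product=2
t=8: arr=3 -> substrate=7 bound=2 product=2
t=9: arr=3 -> substrate=10 bound=2 product=2
t=10: arr=3 -> substrate=11 bound=2 product=4

Answer: 0 0 2 2 2 2 2 2 2 2 2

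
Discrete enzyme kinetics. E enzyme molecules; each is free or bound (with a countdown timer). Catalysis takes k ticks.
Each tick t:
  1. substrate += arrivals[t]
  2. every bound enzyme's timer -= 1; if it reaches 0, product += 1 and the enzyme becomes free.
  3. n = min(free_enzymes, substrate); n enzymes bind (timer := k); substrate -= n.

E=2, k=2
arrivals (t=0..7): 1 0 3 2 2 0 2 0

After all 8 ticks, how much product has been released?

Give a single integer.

Answer: 5

Derivation:
t=0: arr=1 -> substrate=0 bound=1 product=0
t=1: arr=0 -> substrate=0 bound=1 product=0
t=2: arr=3 -> substrate=1 bound=2 product=1
t=3: arr=2 -> substrate=3 bound=2 product=1
t=4: arr=2 -> substrate=3 bound=2 product=3
t=5: arr=0 -> substrate=3 bound=2 product=3
t=6: arr=2 -> substrate=3 bound=2 product=5
t=7: arr=0 -> substrate=3 bound=2 product=5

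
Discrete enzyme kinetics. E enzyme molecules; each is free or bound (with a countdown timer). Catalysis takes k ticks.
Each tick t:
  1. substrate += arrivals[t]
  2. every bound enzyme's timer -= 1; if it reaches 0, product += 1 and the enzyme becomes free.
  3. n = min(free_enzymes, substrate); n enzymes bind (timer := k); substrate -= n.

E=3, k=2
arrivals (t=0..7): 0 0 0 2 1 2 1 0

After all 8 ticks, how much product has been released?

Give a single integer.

Answer: 5

Derivation:
t=0: arr=0 -> substrate=0 bound=0 product=0
t=1: arr=0 -> substrate=0 bound=0 product=0
t=2: arr=0 -> substrate=0 bound=0 product=0
t=3: arr=2 -> substrate=0 bound=2 product=0
t=4: arr=1 -> substrate=0 bound=3 product=0
t=5: arr=2 -> substrate=0 bound=3 product=2
t=6: arr=1 -> substrate=0 bound=3 product=3
t=7: arr=0 -> substrate=0 bound=1 product=5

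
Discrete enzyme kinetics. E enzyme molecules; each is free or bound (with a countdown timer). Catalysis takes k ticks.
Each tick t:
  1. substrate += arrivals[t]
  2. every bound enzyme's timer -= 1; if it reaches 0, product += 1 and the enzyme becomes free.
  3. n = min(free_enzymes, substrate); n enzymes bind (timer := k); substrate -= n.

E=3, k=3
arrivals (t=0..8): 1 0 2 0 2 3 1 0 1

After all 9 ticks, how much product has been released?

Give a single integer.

t=0: arr=1 -> substrate=0 bound=1 product=0
t=1: arr=0 -> substrate=0 bound=1 product=0
t=2: arr=2 -> substrate=0 bound=3 product=0
t=3: arr=0 -> substrate=0 bound=2 product=1
t=4: arr=2 -> substrate=1 bound=3 product=1
t=5: arr=3 -> substrate=2 bound=3 product=3
t=6: arr=1 -> substrate=3 bound=3 product=3
t=7: arr=0 -> substrate=2 bound=3 product=4
t=8: arr=1 -> substrate=1 bound=3 product=6

Answer: 6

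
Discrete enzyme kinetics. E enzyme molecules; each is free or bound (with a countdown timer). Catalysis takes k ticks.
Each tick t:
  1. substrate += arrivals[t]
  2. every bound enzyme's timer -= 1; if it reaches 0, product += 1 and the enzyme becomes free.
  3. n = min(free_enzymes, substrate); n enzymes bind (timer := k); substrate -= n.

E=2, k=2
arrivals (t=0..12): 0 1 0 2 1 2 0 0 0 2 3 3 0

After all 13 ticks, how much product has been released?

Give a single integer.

t=0: arr=0 -> substrate=0 bound=0 product=0
t=1: arr=1 -> substrate=0 bound=1 product=0
t=2: arr=0 -> substrate=0 bound=1 product=0
t=3: arr=2 -> substrate=0 bound=2 product=1
t=4: arr=1 -> substrate=1 bound=2 product=1
t=5: arr=2 -> substrate=1 bound=2 product=3
t=6: arr=0 -> substrate=1 bound=2 product=3
t=7: arr=0 -> substrate=0 bound=1 product=5
t=8: arr=0 -> substrate=0 bound=1 product=5
t=9: arr=2 -> substrate=0 bound=2 product=6
t=10: arr=3 -> substrate=3 bound=2 product=6
t=11: arr=3 -> substrate=4 bound=2 product=8
t=12: arr=0 -> substrate=4 bound=2 product=8

Answer: 8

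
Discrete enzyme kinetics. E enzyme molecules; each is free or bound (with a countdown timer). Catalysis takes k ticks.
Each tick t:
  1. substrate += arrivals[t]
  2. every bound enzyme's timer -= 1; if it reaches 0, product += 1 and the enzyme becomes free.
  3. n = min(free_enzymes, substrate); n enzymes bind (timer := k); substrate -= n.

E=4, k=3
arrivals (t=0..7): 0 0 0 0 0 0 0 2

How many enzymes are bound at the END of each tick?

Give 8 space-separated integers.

t=0: arr=0 -> substrate=0 bound=0 product=0
t=1: arr=0 -> substrate=0 bound=0 product=0
t=2: arr=0 -> substrate=0 bound=0 product=0
t=3: arr=0 -> substrate=0 bound=0 product=0
t=4: arr=0 -> substrate=0 bound=0 product=0
t=5: arr=0 -> substrate=0 bound=0 product=0
t=6: arr=0 -> substrate=0 bound=0 product=0
t=7: arr=2 -> substrate=0 bound=2 product=0

Answer: 0 0 0 0 0 0 0 2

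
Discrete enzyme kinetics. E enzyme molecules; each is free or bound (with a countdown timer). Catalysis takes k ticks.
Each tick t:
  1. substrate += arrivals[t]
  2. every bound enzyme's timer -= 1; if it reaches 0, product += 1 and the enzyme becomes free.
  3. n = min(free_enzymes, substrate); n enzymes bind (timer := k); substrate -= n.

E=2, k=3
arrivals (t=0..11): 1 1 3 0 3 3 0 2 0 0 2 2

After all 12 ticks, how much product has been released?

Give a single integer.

t=0: arr=1 -> substrate=0 bound=1 product=0
t=1: arr=1 -> substrate=0 bound=2 product=0
t=2: arr=3 -> substrate=3 bound=2 product=0
t=3: arr=0 -> substrate=2 bound=2 product=1
t=4: arr=3 -> substrate=4 bound=2 product=2
t=5: arr=3 -> substrate=7 bound=2 product=2
t=6: arr=0 -> substrate=6 bound=2 product=3
t=7: arr=2 -> substrate=7 bound=2 product=4
t=8: arr=0 -> substrate=7 bound=2 product=4
t=9: arr=0 -> substrate=6 bound=2 product=5
t=10: arr=2 -> substrate=7 bound=2 product=6
t=11: arr=2 -> substrate=9 bound=2 product=6

Answer: 6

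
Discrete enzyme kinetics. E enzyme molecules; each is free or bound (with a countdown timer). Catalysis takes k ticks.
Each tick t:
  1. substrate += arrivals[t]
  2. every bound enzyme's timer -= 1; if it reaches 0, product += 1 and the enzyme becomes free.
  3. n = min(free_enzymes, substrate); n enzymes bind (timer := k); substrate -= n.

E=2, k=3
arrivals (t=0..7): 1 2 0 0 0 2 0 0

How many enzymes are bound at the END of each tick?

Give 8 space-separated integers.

Answer: 1 2 2 2 1 2 2 2

Derivation:
t=0: arr=1 -> substrate=0 bound=1 product=0
t=1: arr=2 -> substrate=1 bound=2 product=0
t=2: arr=0 -> substrate=1 bound=2 product=0
t=3: arr=0 -> substrate=0 bound=2 product=1
t=4: arr=0 -> substrate=0 bound=1 product=2
t=5: arr=2 -> substrate=1 bound=2 product=2
t=6: arr=0 -> substrate=0 bound=2 product=3
t=7: arr=0 -> substrate=0 bound=2 product=3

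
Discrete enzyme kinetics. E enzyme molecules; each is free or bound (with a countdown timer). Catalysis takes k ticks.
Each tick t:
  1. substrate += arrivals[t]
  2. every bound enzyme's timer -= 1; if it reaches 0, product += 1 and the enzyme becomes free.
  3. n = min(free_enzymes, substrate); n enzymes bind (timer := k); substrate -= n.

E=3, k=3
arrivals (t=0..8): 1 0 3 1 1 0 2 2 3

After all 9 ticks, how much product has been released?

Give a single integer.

t=0: arr=1 -> substrate=0 bound=1 product=0
t=1: arr=0 -> substrate=0 bound=1 product=0
t=2: arr=3 -> substrate=1 bound=3 product=0
t=3: arr=1 -> substrate=1 bound=3 product=1
t=4: arr=1 -> substrate=2 bound=3 product=1
t=5: arr=0 -> substrate=0 bound=3 product=3
t=6: arr=2 -> substrate=1 bound=3 product=4
t=7: arr=2 -> substrate=3 bound=3 product=4
t=8: arr=3 -> substrate=4 bound=3 product=6

Answer: 6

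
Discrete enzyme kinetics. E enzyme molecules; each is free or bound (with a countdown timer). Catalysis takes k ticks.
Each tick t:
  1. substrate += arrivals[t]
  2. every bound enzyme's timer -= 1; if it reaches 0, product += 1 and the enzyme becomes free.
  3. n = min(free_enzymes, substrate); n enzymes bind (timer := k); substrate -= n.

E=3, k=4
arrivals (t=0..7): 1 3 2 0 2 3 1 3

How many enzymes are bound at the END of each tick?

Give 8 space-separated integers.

t=0: arr=1 -> substrate=0 bound=1 product=0
t=1: arr=3 -> substrate=1 bound=3 product=0
t=2: arr=2 -> substrate=3 bound=3 product=0
t=3: arr=0 -> substrate=3 bound=3 product=0
t=4: arr=2 -> substrate=4 bound=3 product=1
t=5: arr=3 -> substrate=5 bound=3 product=3
t=6: arr=1 -> substrate=6 bound=3 product=3
t=7: arr=3 -> substrate=9 bound=3 product=3

Answer: 1 3 3 3 3 3 3 3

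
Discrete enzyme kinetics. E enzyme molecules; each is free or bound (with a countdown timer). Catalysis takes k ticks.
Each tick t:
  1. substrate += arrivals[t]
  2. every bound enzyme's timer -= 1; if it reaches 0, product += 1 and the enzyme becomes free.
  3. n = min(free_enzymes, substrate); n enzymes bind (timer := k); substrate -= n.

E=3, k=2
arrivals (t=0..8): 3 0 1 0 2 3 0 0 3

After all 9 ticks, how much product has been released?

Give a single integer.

t=0: arr=3 -> substrate=0 bound=3 product=0
t=1: arr=0 -> substrate=0 bound=3 product=0
t=2: arr=1 -> substrate=0 bound=1 product=3
t=3: arr=0 -> substrate=0 bound=1 product=3
t=4: arr=2 -> substrate=0 bound=2 product=4
t=5: arr=3 -> substrate=2 bound=3 product=4
t=6: arr=0 -> substrate=0 bound=3 product=6
t=7: arr=0 -> substrate=0 bound=2 product=7
t=8: arr=3 -> substrate=0 bound=3 product=9

Answer: 9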